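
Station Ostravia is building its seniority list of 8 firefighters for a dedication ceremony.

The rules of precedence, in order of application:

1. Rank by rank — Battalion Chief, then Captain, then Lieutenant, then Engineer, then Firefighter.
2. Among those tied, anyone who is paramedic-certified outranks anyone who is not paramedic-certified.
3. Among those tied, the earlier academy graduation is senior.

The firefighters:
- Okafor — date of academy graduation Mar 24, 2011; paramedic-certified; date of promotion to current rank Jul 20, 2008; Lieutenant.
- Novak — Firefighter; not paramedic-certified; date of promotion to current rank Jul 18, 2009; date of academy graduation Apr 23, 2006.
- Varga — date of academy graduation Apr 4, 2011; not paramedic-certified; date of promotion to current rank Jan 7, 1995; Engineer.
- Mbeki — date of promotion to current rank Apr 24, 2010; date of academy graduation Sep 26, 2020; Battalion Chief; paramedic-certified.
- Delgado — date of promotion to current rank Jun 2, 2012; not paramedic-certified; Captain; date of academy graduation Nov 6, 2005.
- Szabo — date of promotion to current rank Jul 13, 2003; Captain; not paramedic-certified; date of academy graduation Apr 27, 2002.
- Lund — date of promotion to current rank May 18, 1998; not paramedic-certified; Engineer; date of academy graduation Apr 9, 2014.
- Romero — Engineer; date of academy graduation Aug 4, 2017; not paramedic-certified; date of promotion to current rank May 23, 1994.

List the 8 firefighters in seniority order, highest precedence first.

By rank: Mbeki (Battalion Chief); then Szabo and Delgado (Captain); then Okafor (Lieutenant); then Varga, Lund and Romero (Engineer); then Novak (Firefighter).
Szabo and Delgado are each not paramedic-certified, so the next rule applies.
Among Szabo and Delgado, by date of academy graduation (earlier first): Szabo (Apr 27, 2002) before Delgado (Nov 6, 2005).
Varga, Lund and Romero are each not paramedic-certified, so the next rule applies.
Among Varga, Lund and Romero, by date of academy graduation (earlier first): Varga (Apr 4, 2011) before Lund (Apr 9, 2014) before Romero (Aug 4, 2017).
Full order: Mbeki, Szabo, Delgado, Okafor, Varga, Lund, Romero, Novak.

Mbeki, Szabo, Delgado, Okafor, Varga, Lund, Romero, Novak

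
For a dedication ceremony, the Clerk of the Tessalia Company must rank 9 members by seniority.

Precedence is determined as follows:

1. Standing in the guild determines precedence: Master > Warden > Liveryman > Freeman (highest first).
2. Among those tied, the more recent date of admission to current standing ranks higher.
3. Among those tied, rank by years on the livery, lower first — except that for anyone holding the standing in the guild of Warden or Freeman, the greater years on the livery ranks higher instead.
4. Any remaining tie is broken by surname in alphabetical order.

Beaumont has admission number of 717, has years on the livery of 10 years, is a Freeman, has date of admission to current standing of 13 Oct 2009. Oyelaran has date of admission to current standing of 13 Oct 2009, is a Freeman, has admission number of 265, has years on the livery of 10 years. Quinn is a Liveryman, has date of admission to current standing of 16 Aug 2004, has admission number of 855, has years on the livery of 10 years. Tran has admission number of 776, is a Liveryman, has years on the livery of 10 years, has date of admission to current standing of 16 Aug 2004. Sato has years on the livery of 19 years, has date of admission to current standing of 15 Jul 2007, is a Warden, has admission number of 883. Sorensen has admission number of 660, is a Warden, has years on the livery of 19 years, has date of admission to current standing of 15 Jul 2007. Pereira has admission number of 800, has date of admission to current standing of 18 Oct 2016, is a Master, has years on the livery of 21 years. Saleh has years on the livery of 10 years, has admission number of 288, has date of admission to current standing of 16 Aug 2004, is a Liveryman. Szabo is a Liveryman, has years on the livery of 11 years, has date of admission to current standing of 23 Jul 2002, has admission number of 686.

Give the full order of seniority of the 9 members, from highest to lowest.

Pereira, Sato, Sorensen, Quinn, Saleh, Tran, Szabo, Beaumont, Oyelaran

By standing in the guild: Pereira (Master); then Sato and Sorensen (Warden); then Quinn, Saleh, Tran and Szabo (Liveryman); then Beaumont and Oyelaran (Freeman).
Sato and Sorensen both have date of admission to current standing 15 Jul 2007, so the next rule applies.
Sato and Sorensen both have years on the livery 19 years, so the next rule applies.
Among Sato and Sorensen, alphabetically by surname: Sato before Sorensen.
Among Quinn, Saleh, Tran and Szabo, by date of admission to current standing (later first): Quinn, Saleh and Tran (16 Aug 2004) before Szabo (23 Jul 2002).
Quinn, Saleh and Tran all have years on the livery 10 years, so the next rule applies.
Among Quinn, Saleh and Tran, alphabetically by surname: Quinn before Saleh before Tran.
Beaumont and Oyelaran both have date of admission to current standing 13 Oct 2009, so the next rule applies.
Beaumont and Oyelaran both have years on the livery 10 years, so the next rule applies.
Among Beaumont and Oyelaran, alphabetically by surname: Beaumont before Oyelaran.
Full order: Pereira, Sato, Sorensen, Quinn, Saleh, Tran, Szabo, Beaumont, Oyelaran.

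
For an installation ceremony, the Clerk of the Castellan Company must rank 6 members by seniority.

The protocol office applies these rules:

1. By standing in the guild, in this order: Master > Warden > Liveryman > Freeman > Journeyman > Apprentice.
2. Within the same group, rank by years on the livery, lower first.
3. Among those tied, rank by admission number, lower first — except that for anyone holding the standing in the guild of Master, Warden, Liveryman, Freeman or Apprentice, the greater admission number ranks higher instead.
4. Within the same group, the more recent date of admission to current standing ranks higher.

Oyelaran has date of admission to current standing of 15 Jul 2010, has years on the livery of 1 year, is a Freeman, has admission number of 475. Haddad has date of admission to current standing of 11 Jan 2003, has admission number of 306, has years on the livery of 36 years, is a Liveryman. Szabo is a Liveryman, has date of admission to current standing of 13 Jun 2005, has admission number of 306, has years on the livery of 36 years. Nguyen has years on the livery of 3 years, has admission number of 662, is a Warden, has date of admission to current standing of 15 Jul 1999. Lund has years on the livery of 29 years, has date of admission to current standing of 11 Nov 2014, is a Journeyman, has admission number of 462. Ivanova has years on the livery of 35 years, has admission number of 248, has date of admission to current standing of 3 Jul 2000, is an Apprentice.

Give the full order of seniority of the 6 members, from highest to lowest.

Nguyen, Szabo, Haddad, Oyelaran, Lund, Ivanova

By standing in the guild: Nguyen (Warden); then Szabo and Haddad (Liveryman); then Oyelaran (Freeman); then Lund (Journeyman); then Ivanova (Apprentice).
Szabo and Haddad both have years on the livery 36 years, so the next rule applies.
Szabo and Haddad both have admission number 306, so the next rule applies.
Among Szabo and Haddad, by date of admission to current standing (later first): Szabo (13 Jun 2005) before Haddad (11 Jan 2003).
Full order: Nguyen, Szabo, Haddad, Oyelaran, Lund, Ivanova.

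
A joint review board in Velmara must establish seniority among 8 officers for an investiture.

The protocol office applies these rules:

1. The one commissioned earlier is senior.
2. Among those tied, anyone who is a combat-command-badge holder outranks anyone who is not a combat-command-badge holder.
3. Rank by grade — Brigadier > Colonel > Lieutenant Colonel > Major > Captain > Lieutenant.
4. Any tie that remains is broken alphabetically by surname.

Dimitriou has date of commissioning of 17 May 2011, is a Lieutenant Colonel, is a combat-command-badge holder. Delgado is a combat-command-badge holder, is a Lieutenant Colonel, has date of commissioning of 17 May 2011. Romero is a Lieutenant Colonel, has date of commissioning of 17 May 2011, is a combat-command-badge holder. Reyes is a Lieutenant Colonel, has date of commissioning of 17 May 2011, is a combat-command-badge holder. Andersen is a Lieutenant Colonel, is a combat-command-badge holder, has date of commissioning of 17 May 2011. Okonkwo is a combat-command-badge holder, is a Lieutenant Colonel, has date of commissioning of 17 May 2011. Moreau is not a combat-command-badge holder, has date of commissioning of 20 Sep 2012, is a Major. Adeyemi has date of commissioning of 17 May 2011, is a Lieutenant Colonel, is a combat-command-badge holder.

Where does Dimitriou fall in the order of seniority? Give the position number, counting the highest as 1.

4

By date of commissioning (earlier first): Adeyemi, Andersen, Delgado, Dimitriou, Okonkwo, Reyes and Romero (each 17 May 2011); then Moreau (20 Sep 2012).
Adeyemi, Andersen, Delgado, Dimitriou, Okonkwo, Reyes and Romero are each a combat-command-badge holder, so the next rule applies.
Adeyemi, Andersen, Delgado, Dimitriou, Okonkwo, Reyes and Romero are each Lieutenant Colonel, so the next rule applies.
Among Adeyemi, Andersen, Delgado, Dimitriou, Okonkwo, Reyes and Romero, alphabetically by surname: Adeyemi before Andersen before Delgado before Dimitriou before Okonkwo before Reyes before Romero.
Order: Adeyemi, Andersen, Delgado, Dimitriou, Okonkwo, Reyes, Romero, Moreau. So position 4.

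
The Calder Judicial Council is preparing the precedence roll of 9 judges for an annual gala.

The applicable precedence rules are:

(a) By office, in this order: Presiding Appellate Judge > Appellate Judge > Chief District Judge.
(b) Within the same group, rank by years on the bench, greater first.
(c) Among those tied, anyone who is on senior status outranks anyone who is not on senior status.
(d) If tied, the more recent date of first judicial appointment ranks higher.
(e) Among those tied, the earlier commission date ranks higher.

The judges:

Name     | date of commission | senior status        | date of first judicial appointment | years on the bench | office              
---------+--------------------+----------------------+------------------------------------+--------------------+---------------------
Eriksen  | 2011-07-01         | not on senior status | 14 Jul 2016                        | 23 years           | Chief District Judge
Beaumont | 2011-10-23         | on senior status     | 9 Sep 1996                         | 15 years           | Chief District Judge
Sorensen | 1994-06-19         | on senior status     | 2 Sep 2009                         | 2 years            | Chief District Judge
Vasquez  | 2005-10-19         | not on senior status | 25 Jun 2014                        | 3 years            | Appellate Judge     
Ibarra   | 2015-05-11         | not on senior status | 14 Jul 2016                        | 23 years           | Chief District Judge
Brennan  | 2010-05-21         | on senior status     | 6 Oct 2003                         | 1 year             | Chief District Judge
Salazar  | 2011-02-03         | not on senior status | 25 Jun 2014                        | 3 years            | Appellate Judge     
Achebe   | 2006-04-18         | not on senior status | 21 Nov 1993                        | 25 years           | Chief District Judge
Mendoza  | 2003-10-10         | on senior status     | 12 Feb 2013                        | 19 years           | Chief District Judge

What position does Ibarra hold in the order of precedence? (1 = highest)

By office: Vasquez and Salazar (Appellate Judge); then Achebe, Eriksen, Ibarra, Mendoza, Beaumont, Sorensen and Brennan (Chief District Judge).
Vasquez and Salazar both have years on the bench 3 years, so the next rule applies.
Vasquez and Salazar are each not on senior status, so the next rule applies.
Vasquez and Salazar both have date of first judicial appointment 25 Jun 2014, so the next rule applies.
Among Vasquez and Salazar, by date of commission (earlier first): Vasquez (2005-10-19) before Salazar (2011-02-03).
Among Achebe, Eriksen, Ibarra, Mendoza, Beaumont, Sorensen and Brennan, by years on the bench (higher first): Achebe (25 years) before Eriksen and Ibarra (23 years) before Mendoza (19 years) before Beaumont (15 years) before Sorensen (2 years) before Brennan (1 year).
Eriksen and Ibarra are each not on senior status, so the next rule applies.
Eriksen and Ibarra both have date of first judicial appointment 14 Jul 2016, so the next rule applies.
Among Eriksen and Ibarra, by date of commission (earlier first): Eriksen (2011-07-01) before Ibarra (2015-05-11).
Order: Vasquez, Salazar, Achebe, Eriksen, Ibarra, Mendoza, Beaumont, Sorensen, Brennan. So position 5.

5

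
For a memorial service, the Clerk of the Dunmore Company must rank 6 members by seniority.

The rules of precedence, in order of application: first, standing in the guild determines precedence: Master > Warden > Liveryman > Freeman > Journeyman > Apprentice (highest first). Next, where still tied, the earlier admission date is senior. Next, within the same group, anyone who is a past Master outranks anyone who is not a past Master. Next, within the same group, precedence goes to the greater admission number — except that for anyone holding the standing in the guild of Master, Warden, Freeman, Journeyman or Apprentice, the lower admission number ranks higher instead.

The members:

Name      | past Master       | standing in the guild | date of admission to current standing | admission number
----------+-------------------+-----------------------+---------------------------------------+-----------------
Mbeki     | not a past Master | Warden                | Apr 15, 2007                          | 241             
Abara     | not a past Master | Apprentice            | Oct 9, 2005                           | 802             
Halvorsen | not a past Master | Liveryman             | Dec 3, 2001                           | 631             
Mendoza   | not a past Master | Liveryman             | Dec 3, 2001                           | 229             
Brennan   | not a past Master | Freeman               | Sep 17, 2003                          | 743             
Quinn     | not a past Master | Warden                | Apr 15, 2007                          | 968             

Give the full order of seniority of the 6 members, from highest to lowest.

By standing in the guild: Mbeki and Quinn (Warden); then Halvorsen and Mendoza (Liveryman); then Brennan (Freeman); then Abara (Apprentice).
Mbeki and Quinn both have date of admission to current standing Apr 15, 2007, so the next rule applies.
Mbeki and Quinn are each not a past Master, so the next rule applies.
Among Mbeki and Quinn, by admission number (lower first) (reversed rule for this group): Mbeki (241) before Quinn (968).
Halvorsen and Mendoza both have date of admission to current standing Dec 3, 2001, so the next rule applies.
Halvorsen and Mendoza are each not a past Master, so the next rule applies.
Among Halvorsen and Mendoza, by admission number (higher first): Halvorsen (631) before Mendoza (229).
Full order: Mbeki, Quinn, Halvorsen, Mendoza, Brennan, Abara.

Mbeki, Quinn, Halvorsen, Mendoza, Brennan, Abara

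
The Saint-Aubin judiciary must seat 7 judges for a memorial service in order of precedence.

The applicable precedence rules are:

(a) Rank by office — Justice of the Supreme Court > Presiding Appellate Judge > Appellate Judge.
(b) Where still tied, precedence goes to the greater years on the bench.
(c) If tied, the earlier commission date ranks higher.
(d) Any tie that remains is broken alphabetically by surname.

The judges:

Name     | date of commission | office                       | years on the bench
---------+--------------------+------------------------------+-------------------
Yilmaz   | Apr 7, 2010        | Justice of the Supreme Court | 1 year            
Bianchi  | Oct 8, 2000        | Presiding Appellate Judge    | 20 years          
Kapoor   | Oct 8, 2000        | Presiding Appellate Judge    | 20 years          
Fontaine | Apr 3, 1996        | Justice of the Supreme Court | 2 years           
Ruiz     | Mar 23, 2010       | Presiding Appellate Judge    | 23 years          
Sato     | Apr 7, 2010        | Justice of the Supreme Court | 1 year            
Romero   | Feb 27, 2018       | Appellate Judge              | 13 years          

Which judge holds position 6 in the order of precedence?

Kapoor

By office: Fontaine, Sato and Yilmaz (Justice of the Supreme Court); then Ruiz, Bianchi and Kapoor (Presiding Appellate Judge); then Romero (Appellate Judge).
Among Fontaine, Sato and Yilmaz, by years on the bench (higher first): Fontaine (2 years) before Sato and Yilmaz (1 year).
Sato and Yilmaz both have date of commission Apr 7, 2010, so the next rule applies.
Among Sato and Yilmaz, alphabetically by surname: Sato before Yilmaz.
Among Ruiz, Bianchi and Kapoor, by years on the bench (higher first): Ruiz (23 years) before Bianchi and Kapoor (20 years).
Bianchi and Kapoor both have date of commission Oct 8, 2000, so the next rule applies.
Among Bianchi and Kapoor, alphabetically by surname: Bianchi before Kapoor.
Order: Fontaine, Sato, Yilmaz, Ruiz, Bianchi, Kapoor, Romero.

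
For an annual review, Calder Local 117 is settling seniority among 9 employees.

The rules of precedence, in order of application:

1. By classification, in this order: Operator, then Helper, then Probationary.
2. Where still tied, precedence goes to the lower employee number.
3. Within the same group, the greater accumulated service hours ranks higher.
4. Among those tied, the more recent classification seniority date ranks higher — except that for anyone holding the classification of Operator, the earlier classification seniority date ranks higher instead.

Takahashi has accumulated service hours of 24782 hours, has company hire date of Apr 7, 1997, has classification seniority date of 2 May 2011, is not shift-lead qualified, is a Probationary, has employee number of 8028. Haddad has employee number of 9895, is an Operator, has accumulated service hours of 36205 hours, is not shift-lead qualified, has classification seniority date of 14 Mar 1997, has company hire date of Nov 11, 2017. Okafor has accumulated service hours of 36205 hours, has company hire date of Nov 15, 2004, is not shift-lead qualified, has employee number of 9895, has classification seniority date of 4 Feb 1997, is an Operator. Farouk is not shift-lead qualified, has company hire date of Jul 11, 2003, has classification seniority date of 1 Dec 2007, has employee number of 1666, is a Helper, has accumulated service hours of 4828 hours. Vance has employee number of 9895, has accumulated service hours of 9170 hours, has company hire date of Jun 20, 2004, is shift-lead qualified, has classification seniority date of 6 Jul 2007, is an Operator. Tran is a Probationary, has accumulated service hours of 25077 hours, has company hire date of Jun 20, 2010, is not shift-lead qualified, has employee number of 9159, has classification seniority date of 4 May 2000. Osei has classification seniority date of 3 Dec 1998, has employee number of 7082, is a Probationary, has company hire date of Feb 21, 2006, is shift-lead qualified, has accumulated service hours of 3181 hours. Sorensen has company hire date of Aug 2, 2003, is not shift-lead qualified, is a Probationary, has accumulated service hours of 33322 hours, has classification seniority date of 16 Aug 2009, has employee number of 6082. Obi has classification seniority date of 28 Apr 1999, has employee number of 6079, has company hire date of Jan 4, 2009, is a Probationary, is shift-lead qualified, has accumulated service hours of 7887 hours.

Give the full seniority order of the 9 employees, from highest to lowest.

Okafor, Haddad, Vance, Farouk, Obi, Sorensen, Osei, Takahashi, Tran

By classification: Okafor, Haddad and Vance (Operator); then Farouk (Helper); then Obi, Sorensen, Osei, Takahashi and Tran (Probationary).
Okafor, Haddad and Vance all have employee number 9895, so the next rule applies.
Among Okafor, Haddad and Vance, by accumulated service hours (higher first): Okafor and Haddad (36205 hours) before Vance (9170 hours).
Among Okafor and Haddad, by classification seniority date (earlier first) (reversed rule for this group): Okafor (4 Feb 1997) before Haddad (14 Mar 1997).
Among Obi, Sorensen, Osei, Takahashi and Tran, by employee number (lower first): Obi (6079) before Sorensen (6082) before Osei (7082) before Takahashi (8028) before Tran (9159).
Full order: Okafor, Haddad, Vance, Farouk, Obi, Sorensen, Osei, Takahashi, Tran.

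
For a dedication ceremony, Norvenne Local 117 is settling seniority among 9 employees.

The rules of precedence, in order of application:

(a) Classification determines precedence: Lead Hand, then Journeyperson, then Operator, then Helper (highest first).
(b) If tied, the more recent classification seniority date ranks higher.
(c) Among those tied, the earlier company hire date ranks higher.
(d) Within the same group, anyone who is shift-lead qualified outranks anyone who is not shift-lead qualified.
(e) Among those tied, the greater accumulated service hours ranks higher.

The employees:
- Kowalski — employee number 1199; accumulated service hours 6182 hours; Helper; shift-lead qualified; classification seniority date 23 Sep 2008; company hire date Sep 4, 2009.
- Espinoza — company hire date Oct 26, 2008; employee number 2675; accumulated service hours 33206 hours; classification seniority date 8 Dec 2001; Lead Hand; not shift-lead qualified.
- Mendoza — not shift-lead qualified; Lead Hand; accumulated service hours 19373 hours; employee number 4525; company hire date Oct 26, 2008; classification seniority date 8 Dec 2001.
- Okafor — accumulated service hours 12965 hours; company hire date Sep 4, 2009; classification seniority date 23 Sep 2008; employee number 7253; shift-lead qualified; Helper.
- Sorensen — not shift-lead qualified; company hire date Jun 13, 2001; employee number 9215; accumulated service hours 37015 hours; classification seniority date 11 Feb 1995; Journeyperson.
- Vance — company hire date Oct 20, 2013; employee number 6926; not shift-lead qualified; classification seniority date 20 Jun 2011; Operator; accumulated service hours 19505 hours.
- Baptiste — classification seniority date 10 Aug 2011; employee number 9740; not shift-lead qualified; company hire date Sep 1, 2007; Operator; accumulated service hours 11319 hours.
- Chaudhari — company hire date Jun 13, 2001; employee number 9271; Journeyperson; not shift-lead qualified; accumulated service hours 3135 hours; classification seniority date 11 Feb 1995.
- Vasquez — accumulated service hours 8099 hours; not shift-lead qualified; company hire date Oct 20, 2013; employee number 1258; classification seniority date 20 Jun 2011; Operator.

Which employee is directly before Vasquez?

By classification: Espinoza and Mendoza (Lead Hand); then Sorensen and Chaudhari (Journeyperson); then Baptiste, Vance and Vasquez (Operator); then Okafor and Kowalski (Helper).
Espinoza and Mendoza both have classification seniority date 8 Dec 2001, so the next rule applies.
Espinoza and Mendoza both have company hire date Oct 26, 2008, so the next rule applies.
Espinoza and Mendoza are each not shift-lead qualified, so the next rule applies.
Among Espinoza and Mendoza, by accumulated service hours (higher first): Espinoza (33206 hours) before Mendoza (19373 hours).
Sorensen and Chaudhari both have classification seniority date 11 Feb 1995, so the next rule applies.
Sorensen and Chaudhari both have company hire date Jun 13, 2001, so the next rule applies.
Sorensen and Chaudhari are each not shift-lead qualified, so the next rule applies.
Among Sorensen and Chaudhari, by accumulated service hours (higher first): Sorensen (37015 hours) before Chaudhari (3135 hours).
Among Baptiste, Vance and Vasquez, by classification seniority date (later first): Baptiste (10 Aug 2011) before Vance and Vasquez (20 Jun 2011).
Vance and Vasquez both have company hire date Oct 20, 2013, so the next rule applies.
Vance and Vasquez are each not shift-lead qualified, so the next rule applies.
Among Vance and Vasquez, by accumulated service hours (higher first): Vance (19505 hours) before Vasquez (8099 hours).
Okafor and Kowalski both have classification seniority date 23 Sep 2008, so the next rule applies.
Okafor and Kowalski both have company hire date Sep 4, 2009, so the next rule applies.
Okafor and Kowalski are each shift-lead qualified, so the next rule applies.
Among Okafor and Kowalski, by accumulated service hours (higher first): Okafor (12965 hours) before Kowalski (6182 hours).
Order: Espinoza, Mendoza, Sorensen, Chaudhari, Baptiste, Vance, Vasquez, Okafor, Kowalski.

Vance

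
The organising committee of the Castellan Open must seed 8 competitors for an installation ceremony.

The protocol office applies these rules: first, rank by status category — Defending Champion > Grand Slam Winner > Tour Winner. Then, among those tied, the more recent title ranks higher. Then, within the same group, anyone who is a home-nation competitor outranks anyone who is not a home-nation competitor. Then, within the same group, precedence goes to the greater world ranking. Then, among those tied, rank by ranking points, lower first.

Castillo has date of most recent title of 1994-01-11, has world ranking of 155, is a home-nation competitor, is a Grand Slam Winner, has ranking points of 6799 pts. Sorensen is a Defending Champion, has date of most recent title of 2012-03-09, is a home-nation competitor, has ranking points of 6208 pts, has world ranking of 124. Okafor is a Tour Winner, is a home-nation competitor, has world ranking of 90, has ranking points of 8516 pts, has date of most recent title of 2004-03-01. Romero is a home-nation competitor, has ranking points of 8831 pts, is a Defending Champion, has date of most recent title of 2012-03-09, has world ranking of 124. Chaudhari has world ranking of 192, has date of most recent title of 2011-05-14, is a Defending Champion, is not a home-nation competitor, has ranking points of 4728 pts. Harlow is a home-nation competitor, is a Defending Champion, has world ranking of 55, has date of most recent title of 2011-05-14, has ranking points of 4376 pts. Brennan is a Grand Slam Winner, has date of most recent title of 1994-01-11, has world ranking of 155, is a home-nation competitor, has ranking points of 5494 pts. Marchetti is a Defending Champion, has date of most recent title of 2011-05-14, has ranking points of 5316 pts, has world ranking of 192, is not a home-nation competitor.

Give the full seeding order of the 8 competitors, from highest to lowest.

By status category: Sorensen, Romero, Harlow, Chaudhari and Marchetti (Defending Champion); then Brennan and Castillo (Grand Slam Winner); then Okafor (Tour Winner).
Among Sorensen, Romero, Harlow, Chaudhari and Marchetti, by date of most recent title (later first): Sorensen and Romero (2012-03-09) before Harlow, Chaudhari and Marchetti (2011-05-14).
Sorensen and Romero are each a home-nation competitor, so the next rule applies.
Sorensen and Romero both have world ranking 124, so the next rule applies.
Among Sorensen and Romero, by ranking points (lower first): Sorensen (6208 pts) before Romero (8831 pts).
Among Harlow, Chaudhari and Marchetti, a home-nation competitor before not a home-nation competitor: Harlow (a home-nation competitor) before Chaudhari and Marchetti (not a home-nation competitor).
Chaudhari and Marchetti both have world ranking 192, so the next rule applies.
Among Chaudhari and Marchetti, by ranking points (lower first): Chaudhari (4728 pts) before Marchetti (5316 pts).
Brennan and Castillo both have date of most recent title 1994-01-11, so the next rule applies.
Brennan and Castillo are each a home-nation competitor, so the next rule applies.
Brennan and Castillo both have world ranking 155, so the next rule applies.
Among Brennan and Castillo, by ranking points (lower first): Brennan (5494 pts) before Castillo (6799 pts).
Full order: Sorensen, Romero, Harlow, Chaudhari, Marchetti, Brennan, Castillo, Okafor.

Sorensen, Romero, Harlow, Chaudhari, Marchetti, Brennan, Castillo, Okafor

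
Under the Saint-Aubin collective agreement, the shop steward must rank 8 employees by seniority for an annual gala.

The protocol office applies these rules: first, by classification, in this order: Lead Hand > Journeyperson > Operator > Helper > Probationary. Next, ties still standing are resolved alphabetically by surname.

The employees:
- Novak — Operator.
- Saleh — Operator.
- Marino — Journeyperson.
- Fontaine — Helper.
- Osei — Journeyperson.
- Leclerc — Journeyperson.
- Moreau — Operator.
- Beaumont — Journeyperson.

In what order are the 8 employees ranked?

By classification: Beaumont, Leclerc, Marino and Osei (Journeyperson); then Moreau, Novak and Saleh (Operator); then Fontaine (Helper).
Among Beaumont, Leclerc, Marino and Osei, alphabetically by surname: Beaumont before Leclerc before Marino before Osei.
Among Moreau, Novak and Saleh, alphabetically by surname: Moreau before Novak before Saleh.
Full order: Beaumont, Leclerc, Marino, Osei, Moreau, Novak, Saleh, Fontaine.

Beaumont, Leclerc, Marino, Osei, Moreau, Novak, Saleh, Fontaine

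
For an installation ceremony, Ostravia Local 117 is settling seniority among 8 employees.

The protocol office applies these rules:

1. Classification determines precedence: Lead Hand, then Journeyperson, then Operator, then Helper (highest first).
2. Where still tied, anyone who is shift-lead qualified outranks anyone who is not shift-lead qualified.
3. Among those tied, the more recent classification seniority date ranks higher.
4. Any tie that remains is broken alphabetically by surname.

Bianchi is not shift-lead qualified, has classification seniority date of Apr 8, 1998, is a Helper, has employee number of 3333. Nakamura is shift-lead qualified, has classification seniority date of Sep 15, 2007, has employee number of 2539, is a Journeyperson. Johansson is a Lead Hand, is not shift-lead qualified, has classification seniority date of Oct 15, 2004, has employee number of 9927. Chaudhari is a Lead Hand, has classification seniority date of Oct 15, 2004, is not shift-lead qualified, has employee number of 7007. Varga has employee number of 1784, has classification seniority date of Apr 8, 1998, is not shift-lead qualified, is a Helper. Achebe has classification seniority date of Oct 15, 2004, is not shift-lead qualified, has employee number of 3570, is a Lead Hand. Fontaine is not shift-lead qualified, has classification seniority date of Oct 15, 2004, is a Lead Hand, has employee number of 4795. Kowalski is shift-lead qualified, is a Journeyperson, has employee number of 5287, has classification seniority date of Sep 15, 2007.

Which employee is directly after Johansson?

By classification: Achebe, Chaudhari, Fontaine and Johansson (Lead Hand); then Kowalski and Nakamura (Journeyperson); then Bianchi and Varga (Helper).
Achebe, Chaudhari, Fontaine and Johansson are each not shift-lead qualified, so the next rule applies.
Achebe, Chaudhari, Fontaine and Johansson all have classification seniority date Oct 15, 2004, so the next rule applies.
Among Achebe, Chaudhari, Fontaine and Johansson, alphabetically by surname: Achebe before Chaudhari before Fontaine before Johansson.
Kowalski and Nakamura are each shift-lead qualified, so the next rule applies.
Kowalski and Nakamura both have classification seniority date Sep 15, 2007, so the next rule applies.
Among Kowalski and Nakamura, alphabetically by surname: Kowalski before Nakamura.
Bianchi and Varga are each not shift-lead qualified, so the next rule applies.
Bianchi and Varga both have classification seniority date Apr 8, 1998, so the next rule applies.
Among Bianchi and Varga, alphabetically by surname: Bianchi before Varga.
Order: Achebe, Chaudhari, Fontaine, Johansson, Kowalski, Nakamura, Bianchi, Varga.

Kowalski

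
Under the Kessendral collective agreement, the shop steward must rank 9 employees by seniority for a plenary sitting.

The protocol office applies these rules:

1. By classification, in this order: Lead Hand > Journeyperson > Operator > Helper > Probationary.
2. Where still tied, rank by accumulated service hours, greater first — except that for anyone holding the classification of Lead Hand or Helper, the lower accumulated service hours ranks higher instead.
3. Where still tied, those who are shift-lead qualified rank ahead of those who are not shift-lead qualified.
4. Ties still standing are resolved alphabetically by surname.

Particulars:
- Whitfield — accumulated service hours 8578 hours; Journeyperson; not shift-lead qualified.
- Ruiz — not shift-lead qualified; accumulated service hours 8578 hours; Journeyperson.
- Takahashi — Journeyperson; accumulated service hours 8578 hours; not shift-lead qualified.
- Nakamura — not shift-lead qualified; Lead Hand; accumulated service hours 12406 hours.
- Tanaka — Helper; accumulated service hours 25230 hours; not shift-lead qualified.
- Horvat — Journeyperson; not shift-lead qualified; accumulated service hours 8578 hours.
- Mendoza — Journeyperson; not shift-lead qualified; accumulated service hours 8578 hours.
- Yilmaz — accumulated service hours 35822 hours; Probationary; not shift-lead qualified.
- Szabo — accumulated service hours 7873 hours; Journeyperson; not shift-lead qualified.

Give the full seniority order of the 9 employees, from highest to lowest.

By classification: Nakamura (Lead Hand); then Horvat, Mendoza, Ruiz, Takahashi, Whitfield and Szabo (Journeyperson); then Tanaka (Helper); then Yilmaz (Probationary).
Among Horvat, Mendoza, Ruiz, Takahashi, Whitfield and Szabo, by accumulated service hours (higher first): Horvat, Mendoza, Ruiz, Takahashi and Whitfield (8578 hours) before Szabo (7873 hours).
Horvat, Mendoza, Ruiz, Takahashi and Whitfield are each not shift-lead qualified, so the next rule applies.
Among Horvat, Mendoza, Ruiz, Takahashi and Whitfield, alphabetically by surname: Horvat before Mendoza before Ruiz before Takahashi before Whitfield.
Full order: Nakamura, Horvat, Mendoza, Ruiz, Takahashi, Whitfield, Szabo, Tanaka, Yilmaz.

Nakamura, Horvat, Mendoza, Ruiz, Takahashi, Whitfield, Szabo, Tanaka, Yilmaz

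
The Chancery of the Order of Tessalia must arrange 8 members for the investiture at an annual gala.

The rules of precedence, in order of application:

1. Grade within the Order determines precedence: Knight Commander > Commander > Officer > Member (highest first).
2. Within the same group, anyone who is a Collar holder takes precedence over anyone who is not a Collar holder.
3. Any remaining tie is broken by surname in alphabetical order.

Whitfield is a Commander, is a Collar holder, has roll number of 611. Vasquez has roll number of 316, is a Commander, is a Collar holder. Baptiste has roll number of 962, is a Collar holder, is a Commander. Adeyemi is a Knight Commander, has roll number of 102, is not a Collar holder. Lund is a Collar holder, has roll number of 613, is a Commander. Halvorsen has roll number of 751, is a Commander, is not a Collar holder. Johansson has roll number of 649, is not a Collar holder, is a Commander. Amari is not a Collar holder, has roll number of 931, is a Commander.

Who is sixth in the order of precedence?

Amari

By grade within the Order: Adeyemi (Knight Commander); then Baptiste, Lund, Vasquez, Whitfield, Amari, Halvorsen and Johansson (Commander).
Among Baptiste, Lund, Vasquez, Whitfield, Amari, Halvorsen and Johansson, a Collar holder before not a Collar holder: Baptiste, Lund, Vasquez and Whitfield (a Collar holder) before Amari, Halvorsen and Johansson (not a Collar holder).
Among Baptiste, Lund, Vasquez and Whitfield, alphabetically by surname: Baptiste before Lund before Vasquez before Whitfield.
Among Amari, Halvorsen and Johansson, alphabetically by surname: Amari before Halvorsen before Johansson.
Order: Adeyemi, Baptiste, Lund, Vasquez, Whitfield, Amari, Halvorsen, Johansson.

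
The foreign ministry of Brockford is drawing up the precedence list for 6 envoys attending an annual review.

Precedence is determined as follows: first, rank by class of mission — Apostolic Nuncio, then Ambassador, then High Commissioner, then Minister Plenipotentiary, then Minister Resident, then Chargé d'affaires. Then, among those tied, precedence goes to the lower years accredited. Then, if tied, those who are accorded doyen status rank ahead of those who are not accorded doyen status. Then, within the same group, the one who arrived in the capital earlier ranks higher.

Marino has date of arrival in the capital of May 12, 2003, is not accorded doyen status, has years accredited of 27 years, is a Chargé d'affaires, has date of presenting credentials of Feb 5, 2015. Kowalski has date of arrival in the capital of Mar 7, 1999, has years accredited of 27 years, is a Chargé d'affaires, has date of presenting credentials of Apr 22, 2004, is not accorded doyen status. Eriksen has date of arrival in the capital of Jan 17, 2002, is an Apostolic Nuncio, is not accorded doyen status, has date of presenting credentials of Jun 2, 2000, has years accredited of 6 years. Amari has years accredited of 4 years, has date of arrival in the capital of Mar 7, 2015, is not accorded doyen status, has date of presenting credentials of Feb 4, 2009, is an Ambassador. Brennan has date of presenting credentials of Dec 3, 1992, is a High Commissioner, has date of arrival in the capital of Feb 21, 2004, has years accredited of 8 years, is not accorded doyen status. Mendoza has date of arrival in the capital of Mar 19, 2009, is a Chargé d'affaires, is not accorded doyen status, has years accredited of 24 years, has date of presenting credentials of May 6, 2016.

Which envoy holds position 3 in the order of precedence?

Brennan

By class of mission: Eriksen (Apostolic Nuncio); then Amari (Ambassador); then Brennan (High Commissioner); then Mendoza, Kowalski and Marino (Chargé d'affaires).
Among Mendoza, Kowalski and Marino, by years accredited (lower first): Mendoza (24 years) before Kowalski and Marino (27 years).
Kowalski and Marino are each not accorded doyen status, so the next rule applies.
Among Kowalski and Marino, by date of arrival in the capital (earlier first): Kowalski (Mar 7, 1999) before Marino (May 12, 2003).
Order: Eriksen, Amari, Brennan, Mendoza, Kowalski, Marino.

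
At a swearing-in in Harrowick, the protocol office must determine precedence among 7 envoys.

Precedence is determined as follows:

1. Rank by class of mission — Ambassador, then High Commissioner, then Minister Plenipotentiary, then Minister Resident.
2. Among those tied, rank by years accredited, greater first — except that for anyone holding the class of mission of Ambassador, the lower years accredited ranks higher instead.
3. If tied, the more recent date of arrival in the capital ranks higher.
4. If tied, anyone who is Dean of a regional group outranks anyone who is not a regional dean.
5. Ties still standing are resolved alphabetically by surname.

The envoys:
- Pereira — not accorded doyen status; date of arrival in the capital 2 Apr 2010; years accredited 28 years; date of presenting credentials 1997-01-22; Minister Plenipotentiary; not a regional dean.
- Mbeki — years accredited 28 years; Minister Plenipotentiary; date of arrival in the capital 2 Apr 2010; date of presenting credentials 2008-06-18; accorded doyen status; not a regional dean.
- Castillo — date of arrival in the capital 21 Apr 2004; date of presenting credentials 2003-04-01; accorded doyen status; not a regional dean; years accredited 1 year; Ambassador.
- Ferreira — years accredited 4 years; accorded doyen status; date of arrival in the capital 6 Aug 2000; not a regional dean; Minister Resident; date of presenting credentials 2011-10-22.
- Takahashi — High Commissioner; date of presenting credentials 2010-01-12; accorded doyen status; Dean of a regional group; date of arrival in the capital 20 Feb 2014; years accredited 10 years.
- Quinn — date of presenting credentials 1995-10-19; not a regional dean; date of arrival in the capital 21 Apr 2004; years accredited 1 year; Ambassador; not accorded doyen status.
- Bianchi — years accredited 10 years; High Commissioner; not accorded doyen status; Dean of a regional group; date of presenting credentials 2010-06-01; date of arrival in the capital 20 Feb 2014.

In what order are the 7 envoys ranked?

By class of mission: Castillo and Quinn (Ambassador); then Bianchi and Takahashi (High Commissioner); then Mbeki and Pereira (Minister Plenipotentiary); then Ferreira (Minister Resident).
Castillo and Quinn both have years accredited 1 year, so the next rule applies.
Castillo and Quinn both have date of arrival in the capital 21 Apr 2004, so the next rule applies.
Castillo and Quinn are each not a regional dean, so the next rule applies.
Among Castillo and Quinn, alphabetically by surname: Castillo before Quinn.
Bianchi and Takahashi both have years accredited 10 years, so the next rule applies.
Bianchi and Takahashi both have date of arrival in the capital 20 Feb 2014, so the next rule applies.
Bianchi and Takahashi are each Dean of a regional group, so the next rule applies.
Among Bianchi and Takahashi, alphabetically by surname: Bianchi before Takahashi.
Mbeki and Pereira both have years accredited 28 years, so the next rule applies.
Mbeki and Pereira both have date of arrival in the capital 2 Apr 2010, so the next rule applies.
Mbeki and Pereira are each not a regional dean, so the next rule applies.
Among Mbeki and Pereira, alphabetically by surname: Mbeki before Pereira.
Full order: Castillo, Quinn, Bianchi, Takahashi, Mbeki, Pereira, Ferreira.

Castillo, Quinn, Bianchi, Takahashi, Mbeki, Pereira, Ferreira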